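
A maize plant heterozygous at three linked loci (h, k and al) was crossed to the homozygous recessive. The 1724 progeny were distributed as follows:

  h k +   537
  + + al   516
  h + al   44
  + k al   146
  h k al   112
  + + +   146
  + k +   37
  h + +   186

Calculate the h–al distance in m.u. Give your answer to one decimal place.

19.7 m.u.

The two most frequent reciprocal classes, + + al and h k +, are the parental types, so the F1 was + + al / h k +.
The two rarest classes, h + al and + k +, are the double crossovers. Comparing them with the parentals, only the h allele has switched, so h is the middle locus and the order is k – h – al.
Crossovers in the h–al interval produce the single-crossover classes + + + and h k al (146 + 112 = 258) plus the double crossovers (81).
RF(h–al) = (258 + 81) / 1724 = 339/1724 = 0.1966 → 19.7 m.u.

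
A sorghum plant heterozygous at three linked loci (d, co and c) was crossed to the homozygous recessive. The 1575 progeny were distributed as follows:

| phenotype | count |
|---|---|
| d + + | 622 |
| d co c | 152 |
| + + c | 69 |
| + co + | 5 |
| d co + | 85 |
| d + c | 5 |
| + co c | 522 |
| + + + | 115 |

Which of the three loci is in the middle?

c

The two most frequent reciprocal classes, + co c and d + +, are the parental types, so the F1 was + co c / d + +.
The two rarest classes, + co + and d + c, are the double crossovers. Comparing them with the parentals, only the c allele has switched, so c is the middle locus and the order is d – c – co.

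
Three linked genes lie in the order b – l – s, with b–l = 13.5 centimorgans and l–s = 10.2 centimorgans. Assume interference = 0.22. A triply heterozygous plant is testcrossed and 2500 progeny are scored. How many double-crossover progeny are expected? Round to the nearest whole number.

Map distances give recombination frequencies of 0.135 and 0.102 for the two intervals.
With interference 0.22 (so coincidence = 0.78), expected double-crossover frequency = 0.135 × 0.102 × 0.78 = 0.01074.
Expected number = 0.01074 × 2500 = 26.85 ≈ 27.

27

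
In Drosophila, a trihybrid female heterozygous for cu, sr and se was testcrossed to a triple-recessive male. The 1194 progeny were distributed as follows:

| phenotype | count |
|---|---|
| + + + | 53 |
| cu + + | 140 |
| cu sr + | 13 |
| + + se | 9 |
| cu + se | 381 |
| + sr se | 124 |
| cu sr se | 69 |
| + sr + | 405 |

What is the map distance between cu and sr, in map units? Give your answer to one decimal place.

12.1 map units

The two most frequent reciprocal classes, cu + se and + sr +, are the parental types, so the F1 was cu + se / + sr +.
The two rarest classes, + + se and cu sr +, are the double crossovers. Comparing them with the parentals, only the cu allele has switched, so cu is the middle locus and the order is se – cu – sr.
Crossovers in the cu–sr interval produce the single-crossover classes cu sr se and + + + (69 + 53 = 122) plus the double crossovers (22).
RF(cu–sr) = (122 + 22) / 1194 = 144/1194 = 0.1206 → 12.1 map units.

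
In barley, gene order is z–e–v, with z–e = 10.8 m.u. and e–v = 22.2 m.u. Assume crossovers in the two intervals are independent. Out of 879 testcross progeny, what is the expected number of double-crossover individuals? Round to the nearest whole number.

21

Map distances give recombination frequencies of 0.108 and 0.222 for the two intervals.
With no interference, expected double-crossover frequency = 0.108 × 0.222 = 0.02398.
Expected number = 0.02398 × 879 = 21.07 ≈ 21.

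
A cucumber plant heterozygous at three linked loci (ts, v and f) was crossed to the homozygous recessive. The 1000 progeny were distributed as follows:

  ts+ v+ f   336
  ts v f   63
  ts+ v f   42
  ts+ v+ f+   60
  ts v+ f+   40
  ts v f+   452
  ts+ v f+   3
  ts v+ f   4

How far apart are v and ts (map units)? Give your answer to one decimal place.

8.9 map units

The two most frequent reciprocal classes, ts v f+ and ts+ v+ f, are the parental types, so the F1 was ts v f+ / ts+ v+ f.
The two rarest classes, ts+ v f+ and ts v+ f, are the double crossovers. Comparing them with the parentals, only the ts allele has switched, so ts is the middle locus and the order is v – ts – f.
Crossovers in the v–ts interval produce the single-crossover classes ts v+ f+ and ts+ v f (40 + 42 = 82) plus the double crossovers (7).
RF(v–ts) = (82 + 7) / 1000 = 89/1000 = 0.0890 → 8.9 map units.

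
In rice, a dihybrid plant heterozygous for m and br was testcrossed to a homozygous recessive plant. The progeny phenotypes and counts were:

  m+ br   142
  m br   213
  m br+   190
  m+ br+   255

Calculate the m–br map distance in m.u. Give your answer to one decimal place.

The two most frequent classes, m+ br+ (255) and m br (213), are the parental types, so the F1 was m+ br+ / m br.
The recombinant classes are m+ br and m br+: 142 + 190 = 332.
Recombination frequency = 332/800 = 0.4150 ≈ 41.5%, i.e. 41.5 m.u.

41.5 m.u.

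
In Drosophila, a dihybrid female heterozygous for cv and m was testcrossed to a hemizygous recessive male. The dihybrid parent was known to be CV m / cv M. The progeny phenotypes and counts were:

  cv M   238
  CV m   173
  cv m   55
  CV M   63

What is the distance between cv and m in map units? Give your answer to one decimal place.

22.3 map units

The recombinant classes are CV M and cv m: 63 + 55 = 118.
Recombination frequency = 118/529 = 0.2231 ≈ 22.3%, i.e. 22.3 map units.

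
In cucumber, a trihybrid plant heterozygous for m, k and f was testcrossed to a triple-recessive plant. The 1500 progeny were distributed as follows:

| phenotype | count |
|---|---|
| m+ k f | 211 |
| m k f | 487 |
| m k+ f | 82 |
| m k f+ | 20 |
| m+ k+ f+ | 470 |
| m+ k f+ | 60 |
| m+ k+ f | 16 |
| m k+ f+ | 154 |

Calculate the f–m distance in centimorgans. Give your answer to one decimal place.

The two most frequent reciprocal classes, m k f and m+ k+ f+, are the parental types, so the F1 was m k f / m+ k+ f+.
The two rarest classes, m k f+ and m+ k+ f, are the double crossovers. Comparing them with the parentals, only the f allele has switched, so f is the middle locus and the order is k – f – m.
Crossovers in the f–m interval produce the single-crossover classes m+ k f and m k+ f+ (211 + 154 = 365) plus the double crossovers (36).
RF(f–m) = (365 + 36) / 1500 = 401/1500 = 0.2673 → 26.7 centimorgans.

26.7 centimorgans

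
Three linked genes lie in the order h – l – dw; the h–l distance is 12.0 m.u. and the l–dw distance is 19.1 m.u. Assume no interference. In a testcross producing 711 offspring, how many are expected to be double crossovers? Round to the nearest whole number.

16

Map distances give recombination frequencies of 0.120 and 0.191 for the two intervals.
With no interference, expected double-crossover frequency = 0.120 × 0.191 = 0.02292.
Expected number = 0.02292 × 711 = 16.30 ≈ 16.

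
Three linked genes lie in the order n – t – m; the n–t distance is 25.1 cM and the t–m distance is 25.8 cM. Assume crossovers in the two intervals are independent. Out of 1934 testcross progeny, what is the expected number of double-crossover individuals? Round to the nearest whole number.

Map distances give recombination frequencies of 0.251 and 0.258 for the two intervals.
With no interference, expected double-crossover frequency = 0.251 × 0.258 = 0.06476.
Expected number = 0.06476 × 1934 = 125.24 ≈ 125.

125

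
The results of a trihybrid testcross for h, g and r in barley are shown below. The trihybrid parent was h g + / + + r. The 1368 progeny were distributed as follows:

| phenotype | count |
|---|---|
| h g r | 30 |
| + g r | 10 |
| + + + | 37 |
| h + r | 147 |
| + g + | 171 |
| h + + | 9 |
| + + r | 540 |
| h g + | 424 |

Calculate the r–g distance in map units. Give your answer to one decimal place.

The two rarest classes, h + + and + g r, are the double crossovers. Comparing them with the parentals, only the g allele has switched, so g is the middle locus and the order is h – g – r.
Crossovers in the g–r interval produce the single-crossover classes h g r and + + + (30 + 37 = 67) plus the double crossovers (19).
RF(g–r) = (67 + 19) / 1368 = 86/1368 = 0.0629 → 6.3 map units.

6.3 map units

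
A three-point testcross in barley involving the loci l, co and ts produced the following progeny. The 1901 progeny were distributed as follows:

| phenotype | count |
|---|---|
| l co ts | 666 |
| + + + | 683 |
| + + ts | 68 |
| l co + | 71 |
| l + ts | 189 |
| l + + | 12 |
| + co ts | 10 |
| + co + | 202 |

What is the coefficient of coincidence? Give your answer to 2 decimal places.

0.63

The two most frequent reciprocal classes, l co ts and + + +, are the parental types, so the F1 was l co ts / + + +.
The two rarest classes, + co ts and l + +, are the double crossovers. Comparing them with the parentals, only the l allele has switched, so l is the middle locus and the order is co – l – ts.
co–l: (391 + 22)/1901 = 0.2173; l–ts: (139 + 22)/1901 = 0.0847.
Expected DCO frequency = 0.2173 × 0.0847 ≈ 0.01841; observed = 22/1901 ≈ 0.01157.
Coefficient of coincidence = 0.01157/0.01841 ≈ 0.63.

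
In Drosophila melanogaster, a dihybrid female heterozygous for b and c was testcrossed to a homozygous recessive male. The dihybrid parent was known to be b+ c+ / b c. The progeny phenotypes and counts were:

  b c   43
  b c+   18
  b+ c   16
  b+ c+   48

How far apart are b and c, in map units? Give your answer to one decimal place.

The recombinant classes are b+ c and b c+: 16 + 18 = 34.
Recombination frequency = 34/125 = 0.2720 ≈ 27.2%, i.e. 27.2 map units.

27.2 map units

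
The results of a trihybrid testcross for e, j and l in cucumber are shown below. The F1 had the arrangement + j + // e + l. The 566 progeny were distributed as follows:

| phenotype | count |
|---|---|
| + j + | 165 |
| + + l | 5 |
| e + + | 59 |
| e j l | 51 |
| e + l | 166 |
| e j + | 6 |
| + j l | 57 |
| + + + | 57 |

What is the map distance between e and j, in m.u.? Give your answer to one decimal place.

21.0 m.u.

The two rarest classes, e j + and + + l, are the double crossovers. Comparing them with the parentals, only the e allele has switched, so e is the middle locus and the order is l – e – j.
Crossovers in the e–j interval produce the single-crossover classes + + + and e j l (57 + 51 = 108) plus the double crossovers (11).
RF(e–j) = (108 + 11) / 566 = 119/566 = 0.2102 → 21.0 m.u.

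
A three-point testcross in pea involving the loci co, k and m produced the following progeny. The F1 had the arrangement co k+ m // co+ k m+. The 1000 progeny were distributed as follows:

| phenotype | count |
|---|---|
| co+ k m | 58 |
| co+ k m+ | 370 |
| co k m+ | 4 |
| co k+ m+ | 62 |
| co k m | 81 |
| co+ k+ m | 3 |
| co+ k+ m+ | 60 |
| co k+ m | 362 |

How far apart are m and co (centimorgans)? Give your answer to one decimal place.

The two rarest classes, co+ k+ m and co k m+, are the double crossovers. Comparing them with the parentals, only the co allele has switched, so co is the middle locus and the order is m – co – k.
Crossovers in the m–co interval produce the single-crossover classes co k+ m+ and co+ k m (62 + 58 = 120) plus the double crossovers (7).
RF(m–co) = (120 + 7) / 1000 = 127/1000 = 0.1270 → 12.7 centimorgans.

12.7 centimorgans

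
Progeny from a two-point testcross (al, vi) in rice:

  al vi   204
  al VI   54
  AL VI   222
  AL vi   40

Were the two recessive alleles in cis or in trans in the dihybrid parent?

The two most frequent classes are AL VI (222) and al vi (204); these are the parental (non-recombinant) types.
So the F1 carried AL VI on one chromosome and al vi on the other — the recessive alleles are on the same chromosome (cis / coupling).

cis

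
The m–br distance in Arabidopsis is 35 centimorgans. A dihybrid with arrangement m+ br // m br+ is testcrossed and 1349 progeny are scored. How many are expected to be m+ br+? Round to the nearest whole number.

236

A map distance of 35 centimorgans corresponds to a recombination frequency of 0.350.
The F1 is m+ br / m br+, so m+ br+ is a recombinant gamete class with expected frequency r/2 = 0.350/2 = 0.1750.
Expected number = 0.1750 × 1349 = 236.07 ≈ 236.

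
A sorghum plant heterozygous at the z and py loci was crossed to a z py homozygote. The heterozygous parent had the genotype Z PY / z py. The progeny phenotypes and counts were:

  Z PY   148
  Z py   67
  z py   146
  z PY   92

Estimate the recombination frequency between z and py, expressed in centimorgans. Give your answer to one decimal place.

The recombinant classes are Z py and z PY: 67 + 92 = 159.
Recombination frequency = 159/453 = 0.3510 ≈ 35.1%, i.e. 35.1 centimorgans.

35.1 centimorgans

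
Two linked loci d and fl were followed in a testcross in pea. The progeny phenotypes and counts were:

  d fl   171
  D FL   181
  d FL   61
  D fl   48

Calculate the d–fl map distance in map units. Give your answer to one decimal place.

23.6 map units

The two most frequent classes, D FL (181) and d fl (171), are the parental types, so the F1 was D FL / d fl.
The recombinant classes are D fl and d FL: 48 + 61 = 109.
Recombination frequency = 109/461 = 0.2364 ≈ 23.6%, i.e. 23.6 map units.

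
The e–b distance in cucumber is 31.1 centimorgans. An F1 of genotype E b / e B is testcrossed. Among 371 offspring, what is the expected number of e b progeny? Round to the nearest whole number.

A map distance of 31.1 centimorgans corresponds to a recombination frequency of 0.311.
The F1 is E b / e B, so e b is a recombinant gamete class with expected frequency r/2 = 0.311/2 = 0.1555.
Expected number = 0.1555 × 371 = 57.69 ≈ 58.

58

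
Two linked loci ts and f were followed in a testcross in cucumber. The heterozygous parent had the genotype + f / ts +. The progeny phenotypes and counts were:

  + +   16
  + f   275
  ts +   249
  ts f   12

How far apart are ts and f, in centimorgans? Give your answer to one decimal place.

The recombinant classes are + + and ts f: 16 + 12 = 28.
Recombination frequency = 28/552 = 0.0507 ≈ 5.1%, i.e. 5.1 centimorgans.

5.1 centimorgans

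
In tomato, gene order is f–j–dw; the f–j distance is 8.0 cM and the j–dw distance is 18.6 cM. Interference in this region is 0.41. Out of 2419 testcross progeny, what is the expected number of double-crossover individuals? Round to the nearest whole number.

21

Map distances give recombination frequencies of 0.080 and 0.186 for the two intervals.
With interference 0.41 (so coincidence = 0.59), expected double-crossover frequency = 0.080 × 0.186 × 0.59 = 0.00878.
Expected number = 0.00878 × 2419 = 21.24 ≈ 21.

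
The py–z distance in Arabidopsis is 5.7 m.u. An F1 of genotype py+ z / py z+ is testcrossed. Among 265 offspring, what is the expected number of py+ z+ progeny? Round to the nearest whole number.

8

A map distance of 5.7 m.u. corresponds to a recombination frequency of 0.057.
The F1 is py+ z / py z+, so py+ z+ is a recombinant gamete class with expected frequency r/2 = 0.057/2 = 0.0285.
Expected number = 0.0285 × 265 = 7.55 ≈ 8.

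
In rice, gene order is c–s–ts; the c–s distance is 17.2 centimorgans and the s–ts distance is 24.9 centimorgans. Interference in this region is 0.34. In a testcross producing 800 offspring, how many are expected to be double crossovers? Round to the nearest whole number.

23

Map distances give recombination frequencies of 0.172 and 0.249 for the two intervals.
With interference 0.34 (so coincidence = 0.66), expected double-crossover frequency = 0.172 × 0.249 × 0.66 = 0.02827.
Expected number = 0.02827 × 800 = 22.61 ≈ 23.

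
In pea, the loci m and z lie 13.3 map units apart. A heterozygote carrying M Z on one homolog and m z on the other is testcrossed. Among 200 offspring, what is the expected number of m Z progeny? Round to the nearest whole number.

13

A map distance of 13.3 map units corresponds to a recombination frequency of 0.133.
The F1 is M Z / m z, so m Z is a recombinant gamete class with expected frequency r/2 = 0.133/2 = 0.0665.
Expected number = 0.0665 × 200 = 13.30 ≈ 13.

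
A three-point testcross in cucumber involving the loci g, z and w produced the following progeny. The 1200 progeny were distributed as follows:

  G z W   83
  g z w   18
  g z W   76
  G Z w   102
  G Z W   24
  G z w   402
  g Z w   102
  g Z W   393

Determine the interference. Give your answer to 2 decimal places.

-0.01

The two most frequent reciprocal classes, g Z W and G z w, are the parental types, so the F1 was g Z W / G z w.
The two rarest classes, G Z W and g z w, are the double crossovers. Comparing them with the parentals, only the g allele has switched, so g is the middle locus and the order is w – g – z.
w–g: (185 + 42)/1200 = 0.1892; g–z: (178 + 42)/1200 = 0.1833.
Expected DCO frequency = 0.1892 × 0.1833 ≈ 0.03468; observed = 42/1200 ≈ 0.03500.
Coefficient of coincidence = 0.03500/0.03468 ≈ 1.01; interference = 1 − 1.01 = -0.01.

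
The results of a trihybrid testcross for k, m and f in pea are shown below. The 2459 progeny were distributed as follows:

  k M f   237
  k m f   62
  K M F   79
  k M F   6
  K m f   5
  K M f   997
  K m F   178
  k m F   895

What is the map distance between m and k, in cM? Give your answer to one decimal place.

17.3 cM

The two most frequent reciprocal classes, K M f and k m F, are the parental types, so the F1 was K M f / k m F.
The two rarest classes, K m f and k M F, are the double crossovers. Comparing them with the parentals, only the m allele has switched, so m is the middle locus and the order is f – m – k.
Crossovers in the m–k interval produce the single-crossover classes k M f and K m F (237 + 178 = 415) plus the double crossovers (11).
RF(m–k) = (415 + 11) / 2459 = 426/2459 = 0.1732 → 17.3 cM.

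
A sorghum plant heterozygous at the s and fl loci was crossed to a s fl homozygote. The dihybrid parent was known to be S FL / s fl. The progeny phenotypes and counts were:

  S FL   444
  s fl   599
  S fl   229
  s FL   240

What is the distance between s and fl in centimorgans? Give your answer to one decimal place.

The recombinant classes are S fl and s FL: 229 + 240 = 469.
Recombination frequency = 469/1512 = 0.3102 ≈ 31.0%, i.e. 31.0 centimorgans.

31.0 centimorgans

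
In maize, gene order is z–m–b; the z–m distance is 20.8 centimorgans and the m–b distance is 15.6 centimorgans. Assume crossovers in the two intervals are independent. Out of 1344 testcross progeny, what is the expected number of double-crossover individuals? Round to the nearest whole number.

44

Map distances give recombination frequencies of 0.208 and 0.156 for the two intervals.
With no interference, expected double-crossover frequency = 0.208 × 0.156 = 0.03245.
Expected number = 0.03245 × 1344 = 43.61 ≈ 44.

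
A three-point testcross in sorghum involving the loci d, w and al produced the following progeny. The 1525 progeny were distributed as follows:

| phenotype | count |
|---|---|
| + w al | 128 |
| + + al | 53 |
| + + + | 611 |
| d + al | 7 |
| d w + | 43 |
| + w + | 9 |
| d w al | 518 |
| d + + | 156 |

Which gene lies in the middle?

w

The two most frequent reciprocal classes, d w al and + + +, are the parental types, so the F1 was d w al / + + +.
The two rarest classes, d + al and + w +, are the double crossovers. Comparing them with the parentals, only the w allele has switched, so w is the middle locus and the order is al – w – d.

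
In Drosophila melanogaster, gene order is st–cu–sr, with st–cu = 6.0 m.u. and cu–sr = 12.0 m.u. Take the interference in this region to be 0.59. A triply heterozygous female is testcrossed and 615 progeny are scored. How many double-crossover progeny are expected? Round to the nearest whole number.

2

Map distances give recombination frequencies of 0.060 and 0.120 for the two intervals.
With interference 0.59 (so coincidence = 0.41), expected double-crossover frequency = 0.060 × 0.120 × 0.41 = 0.00295.
Expected number = 0.00295 × 615 = 1.82 ≈ 2.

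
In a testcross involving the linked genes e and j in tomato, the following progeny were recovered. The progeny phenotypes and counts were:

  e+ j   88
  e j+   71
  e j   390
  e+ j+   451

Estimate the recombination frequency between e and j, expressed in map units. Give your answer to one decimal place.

15.9 map units

The two most frequent classes, e+ j+ (451) and e j (390), are the parental types, so the F1 was e+ j+ / e j.
The recombinant classes are e+ j and e j+: 88 + 71 = 159.
Recombination frequency = 159/1000 = 0.1590 ≈ 15.9%, i.e. 15.9 map units.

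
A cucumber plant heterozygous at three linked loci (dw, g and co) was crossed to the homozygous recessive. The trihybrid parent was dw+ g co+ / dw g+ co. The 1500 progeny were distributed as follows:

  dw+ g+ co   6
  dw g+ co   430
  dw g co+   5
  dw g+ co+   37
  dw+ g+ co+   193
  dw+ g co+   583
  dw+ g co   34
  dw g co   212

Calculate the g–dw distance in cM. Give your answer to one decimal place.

The two rarest classes, dw g co+ and dw+ g+ co, are the double crossovers. Comparing them with the parentals, only the dw allele has switched, so dw is the middle locus and the order is g – dw – co.
Crossovers in the g–dw interval produce the single-crossover classes dw+ g+ co+ and dw g co (193 + 212 = 405) plus the double crossovers (11).
RF(g–dw) = (405 + 11) / 1500 = 416/1500 = 0.2773 → 27.7 cM.

27.7 cM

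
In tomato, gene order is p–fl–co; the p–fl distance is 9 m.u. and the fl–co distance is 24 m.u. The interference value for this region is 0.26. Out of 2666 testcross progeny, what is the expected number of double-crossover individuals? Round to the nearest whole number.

43

Map distances give recombination frequencies of 0.090 and 0.240 for the two intervals.
With interference 0.26 (so coincidence = 0.74), expected double-crossover frequency = 0.090 × 0.240 × 0.74 = 0.01598.
Expected number = 0.01598 × 2666 = 42.61 ≈ 43.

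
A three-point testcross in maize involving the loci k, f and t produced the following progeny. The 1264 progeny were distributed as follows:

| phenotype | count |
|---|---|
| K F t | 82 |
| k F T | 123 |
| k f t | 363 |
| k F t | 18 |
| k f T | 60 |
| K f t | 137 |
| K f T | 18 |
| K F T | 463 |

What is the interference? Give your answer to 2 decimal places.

0.14

The two most frequent reciprocal classes, K F T and k f t, are the parental types, so the F1 was K F T / k f t.
The two rarest classes, K f T and k F t, are the double crossovers. Comparing them with the parentals, only the f allele has switched, so f is the middle locus and the order is t – f – k.
t–f: (142 + 36)/1264 = 0.1408; f–k: (260 + 36)/1264 = 0.2342.
Expected DCO frequency = 0.1408 × 0.2342 ≈ 0.03298; observed = 36/1264 ≈ 0.02848.
Coefficient of coincidence = 0.02848/0.03298 ≈ 0.86; interference = 1 − 0.86 = 0.14.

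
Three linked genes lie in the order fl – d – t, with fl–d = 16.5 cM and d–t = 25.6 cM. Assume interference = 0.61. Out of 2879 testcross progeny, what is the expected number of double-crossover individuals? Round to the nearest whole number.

47

Map distances give recombination frequencies of 0.165 and 0.256 for the two intervals.
With interference 0.61 (so coincidence = 0.39), expected double-crossover frequency = 0.165 × 0.256 × 0.39 = 0.01647.
Expected number = 0.01647 × 2879 = 47.43 ≈ 47.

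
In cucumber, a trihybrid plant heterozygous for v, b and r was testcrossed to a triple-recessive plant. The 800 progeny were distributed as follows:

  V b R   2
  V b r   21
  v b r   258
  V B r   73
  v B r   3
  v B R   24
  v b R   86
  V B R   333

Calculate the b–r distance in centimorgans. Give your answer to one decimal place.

20.5 centimorgans

The two most frequent reciprocal classes, V B R and v b r, are the parental types, so the F1 was V B R / v b r.
The two rarest classes, V b R and v B r, are the double crossovers. Comparing them with the parentals, only the b allele has switched, so b is the middle locus and the order is v – b – r.
Crossovers in the b–r interval produce the single-crossover classes V B r and v b R (73 + 86 = 159) plus the double crossovers (5).
RF(b–r) = (159 + 5) / 800 = 164/800 = 0.2050 → 20.5 centimorgans.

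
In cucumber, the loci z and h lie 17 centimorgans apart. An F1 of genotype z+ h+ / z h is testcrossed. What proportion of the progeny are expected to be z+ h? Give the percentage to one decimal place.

A map distance of 17 centimorgans corresponds to a recombination frequency of 0.170.
The F1 is z+ h+ / z h, so z+ h is a recombinant gamete class with expected frequency r/2 = 0.170/2 = 0.0850.
That is 0.0850 = 8.5% of the progeny.

8.5%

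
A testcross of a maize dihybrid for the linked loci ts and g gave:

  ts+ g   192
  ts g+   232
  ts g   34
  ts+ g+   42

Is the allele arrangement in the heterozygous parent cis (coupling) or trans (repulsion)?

The two most frequent classes are ts+ g (192) and ts g+ (232); these are the parental (non-recombinant) types.
So the F1 carried ts+ g on one chromosome and ts g+ on the other — the recessive alleles are on opposite chromosomes (trans / repulsion).

trans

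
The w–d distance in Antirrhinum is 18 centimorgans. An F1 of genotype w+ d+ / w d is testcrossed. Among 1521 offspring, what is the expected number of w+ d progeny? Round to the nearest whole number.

137

A map distance of 18 centimorgans corresponds to a recombination frequency of 0.180.
The F1 is w+ d+ / w d, so w+ d is a recombinant gamete class with expected frequency r/2 = 0.180/2 = 0.0900.
Expected number = 0.0900 × 1521 = 136.89 ≈ 137.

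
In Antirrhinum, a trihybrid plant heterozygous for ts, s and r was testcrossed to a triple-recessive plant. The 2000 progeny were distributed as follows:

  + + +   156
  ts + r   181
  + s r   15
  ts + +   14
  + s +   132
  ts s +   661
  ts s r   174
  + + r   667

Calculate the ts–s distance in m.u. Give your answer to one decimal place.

17.1 m.u.

The two most frequent reciprocal classes, ts s + and + + r, are the parental types, so the F1 was ts s + / + + r.
The two rarest classes, ts + + and + s r, are the double crossovers. Comparing them with the parentals, only the s allele has switched, so s is the middle locus and the order is ts – s – r.
Crossovers in the ts–s interval produce the single-crossover classes + s + and ts + r (132 + 181 = 313) plus the double crossovers (29).
RF(ts–s) = (313 + 29) / 2000 = 342/2000 = 0.1710 → 17.1 m.u.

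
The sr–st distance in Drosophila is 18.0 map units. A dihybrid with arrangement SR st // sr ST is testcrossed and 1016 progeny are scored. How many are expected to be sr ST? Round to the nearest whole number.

A map distance of 18.0 map units corresponds to a recombination frequency of 0.180.
The F1 is SR st / sr ST, so sr ST is a parental gamete class with expected frequency (1 − r)/2 = 0.820/2 = 0.4100.
Expected number = 0.4100 × 1016 = 416.56 ≈ 417.

417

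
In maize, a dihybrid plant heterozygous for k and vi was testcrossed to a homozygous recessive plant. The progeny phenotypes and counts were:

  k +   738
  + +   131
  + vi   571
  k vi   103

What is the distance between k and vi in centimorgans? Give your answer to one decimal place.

The two most frequent classes, + vi (571) and k + (738), are the parental types, so the F1 was + vi / k +.
The recombinant classes are + + and k vi: 131 + 103 = 234.
Recombination frequency = 234/1543 = 0.1517 ≈ 15.2%, i.e. 15.2 centimorgans.

15.2 centimorgans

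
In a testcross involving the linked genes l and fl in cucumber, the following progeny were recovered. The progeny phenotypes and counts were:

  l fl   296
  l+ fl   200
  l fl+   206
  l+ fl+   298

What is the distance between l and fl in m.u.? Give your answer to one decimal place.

40.6 m.u.

The two most frequent classes, l+ fl+ (298) and l fl (296), are the parental types, so the F1 was l+ fl+ / l fl.
The recombinant classes are l+ fl and l fl+: 200 + 206 = 406.
Recombination frequency = 406/1000 = 0.4060 ≈ 40.6%, i.e. 40.6 m.u.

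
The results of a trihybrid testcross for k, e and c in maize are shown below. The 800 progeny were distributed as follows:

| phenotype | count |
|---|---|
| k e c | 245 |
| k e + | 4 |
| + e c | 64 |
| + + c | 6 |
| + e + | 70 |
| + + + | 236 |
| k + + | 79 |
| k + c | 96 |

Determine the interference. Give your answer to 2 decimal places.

0.70

The two most frequent reciprocal classes, + + + and k e c, are the parental types, so the F1 was + + + / k e c.
The two rarest classes, + + c and k e +, are the double crossovers. Comparing them with the parentals, only the c allele has switched, so c is the middle locus and the order is e – c – k.
e–c: (166 + 10)/800 = 0.2200; c–k: (143 + 10)/800 = 0.1913.
Expected DCO frequency = 0.2200 × 0.1913 ≈ 0.04209; observed = 10/800 ≈ 0.01250.
Coefficient of coincidence = 0.01250/0.04209 ≈ 0.30; interference = 1 − 0.30 = 0.70.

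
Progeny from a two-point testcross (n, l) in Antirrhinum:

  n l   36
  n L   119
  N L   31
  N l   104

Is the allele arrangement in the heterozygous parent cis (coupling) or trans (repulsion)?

trans

The two most frequent classes are N l (104) and n L (119); these are the parental (non-recombinant) types.
So the F1 carried N l on one chromosome and n L on the other — the recessive alleles are on opposite chromosomes (trans / repulsion).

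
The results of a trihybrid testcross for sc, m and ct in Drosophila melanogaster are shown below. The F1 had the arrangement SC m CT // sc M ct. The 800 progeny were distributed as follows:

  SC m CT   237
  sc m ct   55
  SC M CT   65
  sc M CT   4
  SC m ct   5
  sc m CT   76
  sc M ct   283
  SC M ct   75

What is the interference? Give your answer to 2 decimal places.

The two rarest classes, SC m ct and sc M CT, are the double crossovers. Comparing them with the parentals, only the ct allele has switched, so ct is the middle locus and the order is m – ct – sc.
m–ct: (120 + 9)/800 = 0.1613; ct–sc: (151 + 9)/800 = 0.2000.
Expected DCO frequency = 0.1613 × 0.2000 ≈ 0.03226; observed = 9/800 ≈ 0.01125.
Coefficient of coincidence = 0.01125/0.03226 ≈ 0.35; interference = 1 − 0.35 = 0.65.

0.65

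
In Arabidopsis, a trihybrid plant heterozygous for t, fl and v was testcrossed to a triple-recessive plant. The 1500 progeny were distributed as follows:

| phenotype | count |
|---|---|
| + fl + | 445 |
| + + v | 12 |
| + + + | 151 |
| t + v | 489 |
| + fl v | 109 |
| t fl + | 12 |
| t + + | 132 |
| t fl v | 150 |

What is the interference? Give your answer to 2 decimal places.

0.58

The two most frequent reciprocal classes, t + v and + fl +, are the parental types, so the F1 was t + v / + fl +.
The two rarest classes, + + v and t fl +, are the double crossovers. Comparing them with the parentals, only the t allele has switched, so t is the middle locus and the order is fl – t – v.
fl–t: (301 + 24)/1500 = 0.2167; t–v: (241 + 24)/1500 = 0.1767.
Expected DCO frequency = 0.2167 × 0.1767 ≈ 0.03829; observed = 24/1500 ≈ 0.01600.
Coefficient of coincidence = 0.01600/0.03829 ≈ 0.42; interference = 1 − 0.42 = 0.58.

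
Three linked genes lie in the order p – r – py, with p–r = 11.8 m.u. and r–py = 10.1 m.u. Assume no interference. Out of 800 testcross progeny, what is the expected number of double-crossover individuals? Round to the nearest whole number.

10

Map distances give recombination frequencies of 0.118 and 0.101 for the two intervals.
With no interference, expected double-crossover frequency = 0.118 × 0.101 = 0.01192.
Expected number = 0.01192 × 800 = 9.53 ≈ 10.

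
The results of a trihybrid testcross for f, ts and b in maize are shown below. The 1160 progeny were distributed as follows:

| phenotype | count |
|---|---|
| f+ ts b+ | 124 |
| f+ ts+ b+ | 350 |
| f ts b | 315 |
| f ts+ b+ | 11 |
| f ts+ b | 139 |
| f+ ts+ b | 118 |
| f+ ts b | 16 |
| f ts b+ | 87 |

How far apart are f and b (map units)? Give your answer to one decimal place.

20.0 map units

The two most frequent reciprocal classes, f ts b and f+ ts+ b+, are the parental types, so the F1 was f ts b / f+ ts+ b+.
The two rarest classes, f+ ts b and f ts+ b+, are the double crossovers. Comparing them with the parentals, only the f allele has switched, so f is the middle locus and the order is b – f – ts.
Crossovers in the b–f interval produce the single-crossover classes f ts b+ and f+ ts+ b (87 + 118 = 205) plus the double crossovers (27).
RF(b–f) = (205 + 27) / 1160 = 232/1160 = 0.2000 → 20.0 map units.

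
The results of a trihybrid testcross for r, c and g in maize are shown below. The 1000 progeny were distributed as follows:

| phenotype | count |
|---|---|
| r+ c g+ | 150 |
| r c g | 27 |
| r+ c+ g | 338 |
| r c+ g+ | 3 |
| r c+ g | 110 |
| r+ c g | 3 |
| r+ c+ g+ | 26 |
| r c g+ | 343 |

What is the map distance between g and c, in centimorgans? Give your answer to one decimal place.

5.9 centimorgans

The two most frequent reciprocal classes, r c g+ and r+ c+ g, are the parental types, so the F1 was r c g+ / r+ c+ g.
The two rarest classes, r c+ g+ and r+ c g, are the double crossovers. Comparing them with the parentals, only the c allele has switched, so c is the middle locus and the order is r – c – g.
Crossovers in the c–g interval produce the single-crossover classes r c g and r+ c+ g+ (27 + 26 = 53) plus the double crossovers (6).
RF(c–g) = (53 + 6) / 1000 = 59/1000 = 0.0590 → 5.9 centimorgans.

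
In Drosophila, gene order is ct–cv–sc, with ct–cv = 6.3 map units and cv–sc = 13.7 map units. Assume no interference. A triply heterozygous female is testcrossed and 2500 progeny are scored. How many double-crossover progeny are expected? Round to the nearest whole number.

Map distances give recombination frequencies of 0.063 and 0.137 for the two intervals.
With no interference, expected double-crossover frequency = 0.063 × 0.137 = 0.00863.
Expected number = 0.00863 × 2500 = 21.58 ≈ 22.

22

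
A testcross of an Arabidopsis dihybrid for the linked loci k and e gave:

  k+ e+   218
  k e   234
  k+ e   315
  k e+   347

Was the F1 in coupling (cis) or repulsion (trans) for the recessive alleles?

trans

The two most frequent classes are k+ e (315) and k e+ (347); these are the parental (non-recombinant) types.
So the F1 carried k+ e on one chromosome and k e+ on the other — the recessive alleles are on opposite chromosomes (trans / repulsion).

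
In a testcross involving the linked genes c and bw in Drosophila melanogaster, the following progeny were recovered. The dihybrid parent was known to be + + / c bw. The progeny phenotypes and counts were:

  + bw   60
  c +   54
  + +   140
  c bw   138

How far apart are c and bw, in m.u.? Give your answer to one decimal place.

29.1 m.u.

The recombinant classes are + bw and c +: 60 + 54 = 114.
Recombination frequency = 114/392 = 0.2908 ≈ 29.1%, i.e. 29.1 m.u.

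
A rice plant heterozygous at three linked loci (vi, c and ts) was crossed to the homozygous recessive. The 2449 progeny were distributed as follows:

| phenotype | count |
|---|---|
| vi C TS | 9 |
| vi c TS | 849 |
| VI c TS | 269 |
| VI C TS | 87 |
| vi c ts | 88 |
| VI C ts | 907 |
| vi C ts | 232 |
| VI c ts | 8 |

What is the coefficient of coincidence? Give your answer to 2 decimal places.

The two most frequent reciprocal classes, vi c TS and VI C ts, are the parental types, so the F1 was vi c TS / VI C ts.
The two rarest classes, vi C TS and VI c ts, are the double crossovers. Comparing them with the parentals, only the c allele has switched, so c is the middle locus and the order is ts – c – vi.
ts–c: (175 + 17)/2449 = 0.0784; c–vi: (501 + 17)/2449 = 0.2115.
Expected DCO frequency = 0.0784 × 0.2115 ≈ 0.01658; observed = 17/2449 ≈ 0.00694.
Coefficient of coincidence = 0.00694/0.01658 ≈ 0.42.

0.42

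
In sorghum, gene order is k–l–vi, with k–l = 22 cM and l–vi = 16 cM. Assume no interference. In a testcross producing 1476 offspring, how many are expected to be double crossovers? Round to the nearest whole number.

52

Map distances give recombination frequencies of 0.220 and 0.160 for the two intervals.
With no interference, expected double-crossover frequency = 0.220 × 0.160 = 0.03520.
Expected number = 0.03520 × 1476 = 51.96 ≈ 52.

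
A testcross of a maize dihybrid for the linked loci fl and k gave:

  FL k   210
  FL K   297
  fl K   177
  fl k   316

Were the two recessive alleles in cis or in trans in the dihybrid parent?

The two most frequent classes are FL K (297) and fl k (316); these are the parental (non-recombinant) types.
So the F1 carried FL K on one chromosome and fl k on the other — the recessive alleles are on the same chromosome (cis / coupling).

cis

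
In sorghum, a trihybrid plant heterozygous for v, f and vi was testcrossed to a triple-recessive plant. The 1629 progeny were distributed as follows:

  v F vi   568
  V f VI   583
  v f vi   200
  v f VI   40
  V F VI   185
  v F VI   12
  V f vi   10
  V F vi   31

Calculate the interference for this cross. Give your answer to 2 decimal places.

The two most frequent reciprocal classes, v F vi and V f VI, are the parental types, so the F1 was v F vi / V f VI.
The two rarest classes, v F VI and V f vi, are the double crossovers. Comparing them with the parentals, only the vi allele has switched, so vi is the middle locus and the order is v – vi – f.
v–vi: (71 + 22)/1629 = 0.0571; vi–f: (385 + 22)/1629 = 0.2498.
Expected DCO frequency = 0.0571 × 0.2498 ≈ 0.01426; observed = 22/1629 ≈ 0.01351.
Coefficient of coincidence = 0.01351/0.01426 ≈ 0.95; interference = 1 − 0.95 = 0.05.

0.05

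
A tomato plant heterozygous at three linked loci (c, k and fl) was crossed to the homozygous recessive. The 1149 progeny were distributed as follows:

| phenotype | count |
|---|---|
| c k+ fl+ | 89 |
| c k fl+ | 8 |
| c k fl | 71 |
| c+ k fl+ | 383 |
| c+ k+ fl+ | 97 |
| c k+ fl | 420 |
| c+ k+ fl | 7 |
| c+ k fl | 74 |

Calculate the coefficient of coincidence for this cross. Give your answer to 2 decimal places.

The two most frequent reciprocal classes, c k+ fl and c+ k fl+, are the parental types, so the F1 was c k+ fl / c+ k fl+.
The two rarest classes, c+ k+ fl and c k fl+, are the double crossovers. Comparing them with the parentals, only the c allele has switched, so c is the middle locus and the order is fl – c – k.
fl–c: (163 + 15)/1149 = 0.1549; c–k: (168 + 15)/1149 = 0.1593.
Expected DCO frequency = 0.1549 × 0.1593 ≈ 0.02468; observed = 15/1149 ≈ 0.01305.
Coefficient of coincidence = 0.01305/0.02468 ≈ 0.53.

0.53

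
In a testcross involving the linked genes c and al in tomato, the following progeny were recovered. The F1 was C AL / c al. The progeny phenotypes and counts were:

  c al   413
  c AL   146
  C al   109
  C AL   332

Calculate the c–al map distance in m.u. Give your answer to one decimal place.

25.5 m.u.

The recombinant classes are C al and c AL: 109 + 146 = 255.
Recombination frequency = 255/1000 = 0.2550 ≈ 25.5%, i.e. 25.5 m.u.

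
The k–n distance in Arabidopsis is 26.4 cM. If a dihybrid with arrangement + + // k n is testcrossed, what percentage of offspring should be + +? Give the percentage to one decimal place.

A map distance of 26.4 cM corresponds to a recombination frequency of 0.264.
The F1 is + + / k n, so + + is a parental gamete class with expected frequency (1 − r)/2 = 0.736/2 = 0.3680.
That is 0.3680 = 36.8% of the progeny.

36.8%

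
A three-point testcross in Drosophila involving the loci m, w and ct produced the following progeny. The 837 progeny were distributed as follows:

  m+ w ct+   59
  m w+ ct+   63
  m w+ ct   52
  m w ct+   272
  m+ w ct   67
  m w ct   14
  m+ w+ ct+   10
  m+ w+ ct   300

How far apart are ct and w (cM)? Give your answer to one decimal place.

The two most frequent reciprocal classes, m w ct+ and m+ w+ ct, are the parental types, so the F1 was m w ct+ / m+ w+ ct.
The two rarest classes, m w ct and m+ w+ ct+, are the double crossovers. Comparing them with the parentals, only the ct allele has switched, so ct is the middle locus and the order is m – ct – w.
Crossovers in the ct–w interval produce the single-crossover classes m w+ ct+ and m+ w ct (63 + 67 = 130) plus the double crossovers (24).
RF(ct–w) = (130 + 24) / 837 = 154/837 = 0.1840 → 18.4 cM.

18.4 cM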